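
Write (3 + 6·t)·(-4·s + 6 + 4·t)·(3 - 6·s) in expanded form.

-144·s + 72·s^2 + 54 + 144·t - 360·s·t + 144·s^2·t + 72·t^2 - 144·s·t^2

(3 + 6·t)·(-4·s + 6 + 4·t)·(3 - 6·s)
= (-12·s + 18 + 12·t - 24·s·t + 36·t + 24·t^2)·(3 - 6·s)    [distributive law]
= (-12·s + 18 + 48·t - 24·s·t + 24·t^2)·(3 - 6·s)    [combine like terms]
= -36·s + 72·s^2 + 54 - 108·s + 144·t - 288·s·t - 72·s·t + 144·s^2·t + 72·t^2 - 144·s·t^2    [distributive law]
= -144·s + 72·s^2 + 54 + 144·t - 360·s·t + 144·s^2·t + 72·t^2 - 144·s·t^2    [combine like terms]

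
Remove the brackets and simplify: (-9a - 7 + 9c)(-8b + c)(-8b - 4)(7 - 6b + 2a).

(-9a - 7 + 9c)(-8b + c)(-8b - 4)(7 - 6b + 2a)
= (72ab - 9ac + 56b - 7c - 72bc + 9c^2)(-8b - 4)(7 - 6b + 2a)    [distributive law]
= (-576ab^2 - 288ab + 72abc + 36ac - 448b^2 - 224b + 56bc + 28c + 576b^2c + 288bc - 72bc^2 - 36c^2)(7 - 6b + 2a)    [distributive law]
= (-576ab^2 - 288ab + 72abc + 36ac - 448b^2 - 224b + 344bc + 28c + 576b^2c - 72bc^2 - 36c^2)(7 - 6b + 2a)    [combine like terms]
= -4032ab^2 + 3456ab^3 - 1152a^2b^2 - 2016ab + 1728ab^2 - 576a^2b + 504abc - 432ab^2c + 144a^2bc + 252ac - 216abc + 72a^2c - 3136b^2 + 2688b^3 - 896ab^2 - 1568b + 1344b^2 - 448ab + 2408bc - 2064b^2c + 688abc + 196c - 168bc + 56ac + 4032b^2c - 3456b^3c + 1152ab^2c - 504bc^2 + 432b^2c^2 - 144abc^2 - 252c^2 + 216bc^2 - 72ac^2    [distributive law]
= -3200ab^2 + 3456ab^3 - 1152a^2b^2 - 2464ab - 576a^2b + 976abc + 720ab^2c + 144a^2bc + 308ac + 72a^2c - 1792b^2 + 2688b^3 - 1568b + 2240bc + 1968b^2c + 196c - 3456b^3c - 288bc^2 + 432b^2c^2 - 144abc^2 - 252c^2 - 72ac^2    [combine like terms]

-3200ab^2 + 3456ab^3 - 1152a^2b^2 - 2464ab - 576a^2b + 976abc + 720ab^2c + 144a^2bc + 308ac + 72a^2c - 1792b^2 + 2688b^3 - 1568b + 2240bc + 1968b^2c + 196c - 3456b^3c - 288bc^2 + 432b^2c^2 - 144abc^2 - 252c^2 - 72ac^2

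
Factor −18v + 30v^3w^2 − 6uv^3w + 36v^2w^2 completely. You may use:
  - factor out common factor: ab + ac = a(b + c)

−18v + 30v^3w^2 − 6uv^3w + 36v^2w^2
= 6(−3v + 5v^3w^2 − uv^3w + 6v^2w^2)    [factor out 6]
= 6v(−3 + 5v^2w^2 − uv^2w + 6vw^2)    [factor out v]

6v(−3 + 5v^2w^2 − uv^2w + 6vw^2)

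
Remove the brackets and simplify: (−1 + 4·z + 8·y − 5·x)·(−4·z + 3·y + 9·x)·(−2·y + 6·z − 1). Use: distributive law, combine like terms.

(−1 + 4·z + 8·y − 5·x)·(−4·z + 3·y + 9·x)·(−2·y + 6·z − 1)
= (4·z − 3·y − 9·x − 16·z^2 + 12·y·z + 36·x·z − 32·y·z + 24·y^2 + 72·x·y + 20·x·z − 15·x·y − 45·x^2)·(−2·y + 6·z − 1)    [distributive law]
= (4·z − 3·y − 9·x − 16·z^2 − 20·y·z + 56·x·z + 24·y^2 + 57·x·y − 45·x^2)·(−2·y + 6·z − 1)    [combine like terms]
= −8·y·z + 24·z^2 − 4·z + 6·y^2 − 18·y·z + 3·y + 18·x·y − 54·x·z + 9·x + 32·y·z^2 − 96·z^3 + 16·z^2 + 40·y^2·z − 120·y·z^2 + 20·y·z − 112·x·y·z + 336·x·z^2 − 56·x·z − 48·y^3 + 144·y^2·z − 24·y^2 − 114·x·y^2 + 342·x·y·z − 57·x·y + 90·x^2·y − 270·x^2·z + 45·x^2    [distributive law]
= −6·y·z + 40·z^2 − 4·z − 18·y^2 + 3·y − 39·x·y − 110·x·z + 9·x − 88·y·z^2 − 96·z^3 + 184·y^2·z + 230·x·y·z + 336·x·z^2 − 48·y^3 − 114·x·y^2 + 90·x^2·y − 270·x^2·z + 45·x^2    [combine like terms]

−6·y·z + 40·z^2 − 4·z − 18·y^2 + 3·y − 39·x·y − 110·x·z + 9·x − 88·y·z^2 − 96·z^3 + 184·y^2·z + 230·x·y·z + 336·x·z^2 − 48·y^3 − 114·x·y^2 + 90·x^2·y − 270·x^2·z + 45·x^2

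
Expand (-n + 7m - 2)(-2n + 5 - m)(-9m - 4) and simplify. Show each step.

(-n + 7m - 2)(-2n + 5 - m)(-9m - 4)
= (2n² - 5n + mn - 14mn + 35m - 7m² + 4n - 10 + 2m)(-9m - 4)    [distributive law]
= (2n² - n - 13mn + 37m - 7m² - 10)(-9m - 4)    [combine like terms]
= -18mn² - 8n² + 9mn + 4n + 117m²n + 52mn - 333m² - 148m + 63m³ + 28m² + 90m + 40    [distributive law]
= -18mn² - 8n² + 61mn + 4n + 117m²n - 305m² - 58m + 63m³ + 40    [combine like terms]

-18mn² - 8n² + 61mn + 4n + 117m²n - 305m² - 58m + 63m³ + 40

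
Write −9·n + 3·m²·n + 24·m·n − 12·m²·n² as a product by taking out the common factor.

3·n(−3 + m² + 8·m − 4·m²·n)

−9·n + 3·m²·n + 24·m·n − 12·m²·n²
= 3(−3·n + m²·n + 8·m·n − 4·m²·n²)    [factor out 3]
= 3·n(−3 + m² + 8·m − 4·m²·n)    [factor out n]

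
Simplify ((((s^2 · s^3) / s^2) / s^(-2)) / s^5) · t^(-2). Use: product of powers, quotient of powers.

((((s^2 · s^3) / s^2) / s^(-2)) / s^5) · t^(-2)
= (((s^5 / s^2) / s^(-2)) / s^5) · t^(-2)    [product of powers]
= ((s^3 / s^(-2)) / s^5) · t^(-2)    [quotient of powers]
= (s^5 / s^5) · t^(-2)    [quotient of powers]
= s^0 · t^(-2)    [quotient of powers]
= t^(-2)    [rearrange]

t^(-2)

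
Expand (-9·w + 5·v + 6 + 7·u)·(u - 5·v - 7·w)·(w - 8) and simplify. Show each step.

-58·u·w² + 470·u·w + 10·v·w² - 110·v·w + 63·w³ - 546·w² - 30·u·v·w + 240·u·v - 25·v²·w + 200·v² - 48·u + 240·v + 336·w + 7·u²·w - 56·u²

(-9·w + 5·v + 6 + 7·u)·(u - 5·v - 7·w)·(w - 8)
= (-9·u·w + 45·v·w + 63·w² + 5·u·v - 25·v² - 35·v·w + 6·u - 30·v - 42·w + 7·u² - 35·u·v - 49·u·w)·(w - 8)    [distributive law]
= (-58·u·w + 10·v·w + 63·w² - 30·u·v - 25·v² + 6·u - 30·v - 42·w + 7·u²)·(w - 8)    [combine like terms]
= -58·u·w² + 464·u·w + 10·v·w² - 80·v·w + 63·w³ - 504·w² - 30·u·v·w + 240·u·v - 25·v²·w + 200·v² + 6·u·w - 48·u - 30·v·w + 240·v - 42·w² + 336·w + 7·u²·w - 56·u²    [distributive law]
= -58·u·w² + 470·u·w + 10·v·w² - 110·v·w + 63·w³ - 546·w² - 30·u·v·w + 240·u·v - 25·v²·w + 200·v² - 48·u + 240·v + 336·w + 7·u²·w - 56·u²    [combine like terms]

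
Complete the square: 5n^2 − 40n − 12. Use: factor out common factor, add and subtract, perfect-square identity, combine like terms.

5(n − 4)^2 − 92

5n^2 − 40n − 12
= 5(n^2 − 8n) − 12    [factor out 5 from the n-terms]
= 5(n^2 − 8n + 16 − 16) − 12    [add and subtract 16 inside the bracket]
= 5(n − 4)^2 − 80 − 12    [perfect-square identity]
= 5(n − 4)^2 − 92    [combine constants]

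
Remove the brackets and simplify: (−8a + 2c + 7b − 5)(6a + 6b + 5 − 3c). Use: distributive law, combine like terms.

(−8a + 2c + 7b − 5)(6a + 6b + 5 − 3c)
= −48a² − 48ab − 40a + 24ac + 12ac + 12bc + 10c − 6c² + 42ab + 42b² + 35b − 21bc − 30a − 30b − 25 + 15c    [distributive law]
= −48a² − 6ab − 70a + 36ac − 9bc + 25c − 6c² + 42b² + 5b − 25    [combine like terms]

−48a² − 6ab − 70a + 36ac − 9bc + 25c − 6c² + 42b² + 5b − 25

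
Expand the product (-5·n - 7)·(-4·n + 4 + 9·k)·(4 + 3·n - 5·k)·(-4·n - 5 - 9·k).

(-5·n - 7)·(-4·n + 4 + 9·k)·(4 + 3·n - 5·k)·(-4·n - 5 - 9·k)
= (20·n^2 - 20·n - 45·k·n + 28·n - 28 - 63·k)·(4 + 3·n - 5·k)·(-4·n - 5 - 9·k)    [distributive law]
= (20·n^2 + 8·n - 45·k·n - 28 - 63·k)·(4 + 3·n - 5·k)·(-4·n - 5 - 9·k)    [combine like terms]
= (80·n^2 + 60·n^3 - 100·k·n^2 + 32·n + 24·n^2 - 40·k·n - 180·k·n - 135·k·n^2 + 225·k^2·n - 112 - 84·n + 140·k - 252·k - 189·k·n + 315·k^2)·(-4·n - 5 - 9·k)    [distributive law]
= (104·n^2 + 60·n^3 - 235·k·n^2 - 52·n - 409·k·n + 225·k^2·n - 112 - 112·k + 315·k^2)·(-4·n - 5 - 9·k)    [combine like terms]
= -416·n^3 - 520·n^2 - 936·k·n^2 - 240·n^4 - 300·n^3 - 540·k·n^3 + 940·k·n^3 + 1175·k·n^2 + 2115·k^2·n^2 + 208·n^2 + 260·n + 468·k·n + 1636·k·n^2 + 2045·k·n + 3681·k^2·n - 900·k^2·n^2 - 1125·k^2·n - 2025·k^3·n + 448·n + 560 + 1008·k + 448·k·n + 560·k + 1008·k^2 - 1260·k^2·n - 1575·k^2 - 2835·k^3    [distributive law]
= -716·n^3 - 312·n^2 + 1875·k·n^2 - 240·n^4 + 400·k·n^3 + 1215·k^2·n^2 + 708·n + 2961·k·n + 1296·k^2·n - 2025·k^3·n + 560 + 1568·k - 567·k^2 - 2835·k^3    [combine like terms]

-716·n^3 - 312·n^2 + 1875·k·n^2 - 240·n^4 + 400·k·n^3 + 1215·k^2·n^2 + 708·n + 2961·k·n + 1296·k^2·n - 2025·k^3·n + 560 + 1568·k - 567·k^2 - 2835·k^3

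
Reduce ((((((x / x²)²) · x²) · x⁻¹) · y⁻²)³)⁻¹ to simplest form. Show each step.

((((((x / x²)²) · x²) · x⁻¹) · y⁻²)³)⁻¹
= (((((x / x²)²) · x²) · x⁻¹) · y⁻²)⁻³    [power of a power]
= (((((x / x²)²) · x²) · x⁻¹)⁻³) · ((y⁻²)⁻³)    [power of a product]
= (((((x / x²)²) · x²)⁻³) · ((x⁻¹)⁻³)) · ((y⁻²)⁻³)    [power of a product]
= (((((x / x²)²)⁻³) · ((x²)⁻³)) · ((x⁻¹)⁻³)) · ((y⁻²)⁻³)    [power of a product]
= ((((x / x²)⁻⁶) · ((x²)⁻³)) · ((x⁻¹)⁻³)) · ((y⁻²)⁻³)    [power of a power]
= ((((x⁻⁶) / ((x²)⁻⁶)) · ((x²)⁻³)) · ((x⁻¹)⁻³)) · ((y⁻²)⁻³)    [power of a quotient]
= (((x⁻⁶ / x⁻¹²) · ((x²)⁻³)) · ((x⁻¹)⁻³)) · ((y⁻²)⁻³)    [power of a power]
= ((x⁶ · ((x²)⁻³)) · ((x⁻¹)⁻³)) · ((y⁻²)⁻³)    [quotient of powers]
= ((x⁶ · x⁻⁶) · ((x⁻¹)⁻³)) · ((y⁻²)⁻³)    [power of a power]
= (x⁰ · ((x⁻¹)⁻³)) · ((y⁻²)⁻³)    [product of powers]
= (x⁰ · x³) · ((y⁻²)⁻³)    [power of a power]
= x³ · ((y⁻²)⁻³)    [product of powers]
= x³ · y⁶    [power of a power]
= x³y⁶    [rearrange]

x³y⁶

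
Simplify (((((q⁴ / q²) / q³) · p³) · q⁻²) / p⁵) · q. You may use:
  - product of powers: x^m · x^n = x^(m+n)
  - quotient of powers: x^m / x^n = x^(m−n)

(((((q⁴ / q²) / q³) · p³) · q⁻²) / p⁵) · q
= ((((q² / q³) · p³) · q⁻²) / p⁵) · q    [quotient of powers]
= (((q⁻¹ · p³) · q⁻²) / p⁵) · q    [quotient of powers]
= p⁻²q⁻²    [quotient of powers; product of powers]

p⁻²q⁻²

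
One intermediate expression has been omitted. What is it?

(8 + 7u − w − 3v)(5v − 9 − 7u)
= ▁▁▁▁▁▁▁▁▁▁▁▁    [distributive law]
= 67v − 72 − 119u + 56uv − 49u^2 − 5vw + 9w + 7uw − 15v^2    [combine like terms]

Applying distributive law to the line above:

40v − 72 − 56u + 35uv − 63u − 49u^2 − 5vw + 9w + 7uw − 15v^2 + 27v + 21uv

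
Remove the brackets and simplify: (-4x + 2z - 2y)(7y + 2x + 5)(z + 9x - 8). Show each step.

94xyz - 288x^2y + 166xy + 28x^2z - 72x^3 - 116x^2 + 38xz + 160x + 14yz^2 - 122yz + 4xz^2 + 10z^2 - 80z - 14y^2z - 126xy^2 + 112y^2 + 80y

(-4x + 2z - 2y)(7y + 2x + 5)(z + 9x - 8)
= (-28xy - 8x^2 - 20x + 14yz + 4xz + 10z - 14y^2 - 4xy - 10y)(z + 9x - 8)    [distributive law]
= (-32xy - 8x^2 - 20x + 14yz + 4xz + 10z - 14y^2 - 10y)(z + 9x - 8)    [combine like terms]
= -32xyz - 288x^2y + 256xy - 8x^2z - 72x^3 + 64x^2 - 20xz - 180x^2 + 160x + 14yz^2 + 126xyz - 112yz + 4xz^2 + 36x^2z - 32xz + 10z^2 + 90xz - 80z - 14y^2z - 126xy^2 + 112y^2 - 10yz - 90xy + 80y    [distributive law]
= 94xyz - 288x^2y + 166xy + 28x^2z - 72x^3 - 116x^2 + 38xz + 160x + 14yz^2 - 122yz + 4xz^2 + 10z^2 - 80z - 14y^2z - 126xy^2 + 112y^2 + 80y    [combine like terms]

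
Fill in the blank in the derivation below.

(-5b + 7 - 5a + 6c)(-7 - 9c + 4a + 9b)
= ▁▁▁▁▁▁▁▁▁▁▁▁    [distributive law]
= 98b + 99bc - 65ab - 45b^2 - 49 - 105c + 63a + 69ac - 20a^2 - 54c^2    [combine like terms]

Applying distributive law to the line above:

35b + 45bc - 20ab - 45b^2 - 49 - 63c + 28a + 63b + 35a + 45ac - 20a^2 - 45ab - 42c - 54c^2 + 24ac + 54bc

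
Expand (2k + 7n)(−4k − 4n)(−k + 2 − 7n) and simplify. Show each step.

(2k + 7n)(−4k − 4n)(−k + 2 − 7n)
= (−8k^2 − 8kn − 28kn − 28n^2)(−k + 2 − 7n)    [distributive law]
= (−8k^2 − 36kn − 28n^2)(−k + 2 − 7n)    [combine like terms]
= 8k^3 − 16k^2 + 56k^2n + 36k^2n − 72kn + 252kn^2 + 28kn^2 − 56n^2 + 196n^3    [distributive law]
= 8k^3 − 16k^2 + 92k^2n − 72kn + 280kn^2 − 56n^2 + 196n^3    [combine like terms]

8k^3 − 16k^2 + 92k^2n − 72kn + 280kn^2 − 56n^2 + 196n^3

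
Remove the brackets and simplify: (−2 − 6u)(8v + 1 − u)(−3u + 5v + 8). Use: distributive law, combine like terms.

−356uv − 80v^2 − 138v − 26u − 16 + 60u^2 + 174u^2v − 240uv^2 − 18u^3

(−2 − 6u)(8v + 1 − u)(−3u + 5v + 8)
= (−16v − 2 + 2u − 48uv − 6u + 6u^2)(−3u + 5v + 8)    [distributive law]
= (−16v − 2 − 4u − 48uv + 6u^2)(−3u + 5v + 8)    [combine like terms]
= 48uv − 80v^2 − 128v + 6u − 10v − 16 + 12u^2 − 20uv − 32u + 144u^2v − 240uv^2 − 384uv − 18u^3 + 30u^2v + 48u^2    [distributive law]
= −356uv − 80v^2 − 138v − 26u − 16 + 60u^2 + 174u^2v − 240uv^2 − 18u^3    [combine like terms]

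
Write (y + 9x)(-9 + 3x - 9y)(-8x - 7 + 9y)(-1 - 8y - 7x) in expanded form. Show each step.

-4866xy + 1644xy^2 - 3762x^2y - 63y - 486y^2 + 225y^3 - 2526x^2y^2 - 4341x^3y + 5607xy^3 + 648y^4 - 4428x^2 - 2997x^3 - 567x + 1512x^4

(y + 9x)(-9 + 3x - 9y)(-8x - 7 + 9y)(-1 - 8y - 7x)
= (-9y + 3xy - 9y^2 - 81x + 27x^2 - 81xy)(-8x - 7 + 9y)(-1 - 8y - 7x)    [distributive law]
= (-9y - 78xy - 9y^2 - 81x + 27x^2)(-8x - 7 + 9y)(-1 - 8y - 7x)    [combine like terms]
= (72xy + 63y - 81y^2 + 624x^2y + 546xy - 702xy^2 + 72xy^2 + 63y^2 - 81y^3 + 648x^2 + 567x - 729xy - 216x^3 - 189x^2 + 243x^2y)(-1 - 8y - 7x)    [distributive law]
= (-111xy + 63y - 18y^2 + 867x^2y - 630xy^2 - 81y^3 + 459x^2 + 567x - 216x^3)(-1 - 8y - 7x)    [combine like terms]
= 111xy + 888xy^2 + 777x^2y - 63y - 504y^2 - 441xy + 18y^2 + 144y^3 + 126xy^2 - 867x^2y - 6936x^2y^2 - 6069x^3y + 630xy^2 + 5040xy^3 + 4410x^2y^2 + 81y^3 + 648y^4 + 567xy^3 - 459x^2 - 3672x^2y - 3213x^3 - 567x - 4536xy - 3969x^2 + 216x^3 + 1728x^3y + 1512x^4    [distributive law]
= -4866xy + 1644xy^2 - 3762x^2y - 63y - 486y^2 + 225y^3 - 2526x^2y^2 - 4341x^3y + 5607xy^3 + 648y^4 - 4428x^2 - 2997x^3 - 567x + 1512x^4    [combine like terms]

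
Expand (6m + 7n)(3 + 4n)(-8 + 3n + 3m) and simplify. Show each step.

-144m - 75mn + 54m² + 156mn² + 72m²n - 168n - 161n² + 84n³

(6m + 7n)(3 + 4n)(-8 + 3n + 3m)
= (18m + 24mn + 21n + 28n²)(-8 + 3n + 3m)    [distributive law]
= -144m + 54mn + 54m² - 192mn + 72mn² + 72m²n - 168n + 63n² + 63mn - 224n² + 84n³ + 84mn²    [distributive law]
= -144m - 75mn + 54m² + 156mn² + 72m²n - 168n - 161n² + 84n³    [combine like terms]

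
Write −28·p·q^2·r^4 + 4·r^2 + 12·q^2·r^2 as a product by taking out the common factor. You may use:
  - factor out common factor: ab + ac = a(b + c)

4·r^2(−7·p·q^2·r^2 + 1 + 3·q^2)

−28·p·q^2·r^4 + 4·r^2 + 12·q^2·r^2
= 4(−7·p·q^2·r^4 + r^2 + 3·q^2·r^2)    [factor out 4]
= 4·r^2(−7·p·q^2·r^2 + 1 + 3·q^2)    [factor out r^2]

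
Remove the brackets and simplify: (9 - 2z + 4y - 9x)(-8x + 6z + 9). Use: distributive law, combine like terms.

(9 - 2z + 4y - 9x)(-8x + 6z + 9)
= -72x + 54z + 81 + 16xz - 12z^2 - 18z - 32xy + 24yz + 36y + 72x^2 - 54xz - 81x    [distributive law]
= -153x + 36z + 81 - 38xz - 12z^2 - 32xy + 24yz + 36y + 72x^2    [combine like terms]

-153x + 36z + 81 - 38xz - 12z^2 - 32xy + 24yz + 36y + 72x^2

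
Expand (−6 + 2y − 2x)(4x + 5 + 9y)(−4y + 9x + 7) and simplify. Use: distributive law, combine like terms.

(−6 + 2y − 2x)(4x + 5 + 9y)(−4y + 9x + 7)
= (−24x − 30 − 54y + 8xy + 10y + 18y² − 8x² − 10x − 18xy)(−4y + 9x + 7)    [distributive law]
= (−34x − 30 − 44y − 10xy + 18y² − 8x²)(−4y + 9x + 7)    [combine like terms]
= 136xy − 306x² − 238x + 120y − 270x − 210 + 176y² − 396xy − 308y + 40xy² − 90x²y − 70xy − 72y³ + 162xy² + 126y² + 32x²y − 72x³ − 56x²    [distributive law]
= −330xy − 362x² − 508x − 188y − 210 + 302y² + 202xy² − 58x²y − 72y³ − 72x³    [combine like terms]

−330xy − 362x² − 508x − 188y − 210 + 302y² + 202xy² − 58x²y − 72y³ − 72x³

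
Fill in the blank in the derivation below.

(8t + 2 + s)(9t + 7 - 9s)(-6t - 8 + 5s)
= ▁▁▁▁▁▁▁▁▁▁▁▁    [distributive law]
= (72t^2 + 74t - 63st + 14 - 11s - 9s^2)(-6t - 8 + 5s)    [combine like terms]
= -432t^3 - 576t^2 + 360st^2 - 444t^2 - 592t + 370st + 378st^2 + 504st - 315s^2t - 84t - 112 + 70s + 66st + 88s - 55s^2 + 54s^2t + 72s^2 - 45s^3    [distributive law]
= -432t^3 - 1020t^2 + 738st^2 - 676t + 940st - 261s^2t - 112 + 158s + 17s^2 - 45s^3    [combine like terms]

By distributive law:

(72t^2 + 56t - 72st + 18t + 14 - 18s + 9st + 7s - 9s^2)(-6t - 8 + 5s)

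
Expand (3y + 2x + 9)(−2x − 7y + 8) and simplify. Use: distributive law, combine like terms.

(3y + 2x + 9)(−2x − 7y + 8)
= −6xy − 21y^2 + 24y − 4x^2 − 14xy + 16x − 18x − 63y + 72    [distributive law]
= −20xy − 21y^2 − 39y − 4x^2 − 2x + 72    [combine like terms]

−20xy − 21y^2 − 39y − 4x^2 − 2x + 72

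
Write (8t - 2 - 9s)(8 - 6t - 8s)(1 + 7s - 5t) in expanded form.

(8t - 2 - 9s)(8 - 6t - 8s)(1 + 7s - 5t)
= (64t - 48t^2 - 64st - 16 + 12t + 16s - 72s + 54st + 72s^2)(1 + 7s - 5t)    [distributive law]
= (76t - 48t^2 - 10st - 16 - 56s + 72s^2)(1 + 7s - 5t)    [combine like terms]
= 76t + 532st - 380t^2 - 48t^2 - 336st^2 + 240t^3 - 10st - 70s^2t + 50st^2 - 16 - 112s + 80t - 56s - 392s^2 + 280st + 72s^2 + 504s^3 - 360s^2t    [distributive law]
= 156t + 802st - 428t^2 - 286st^2 + 240t^3 - 430s^2t - 16 - 168s - 320s^2 + 504s^3    [combine like terms]

156t + 802st - 428t^2 - 286st^2 + 240t^3 - 430s^2t - 16 - 168s - 320s^2 + 504s^3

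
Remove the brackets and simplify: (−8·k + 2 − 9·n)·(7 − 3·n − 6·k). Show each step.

(−8·k + 2 − 9·n)·(7 − 3·n − 6·k)
= −56·k + 24·k·n + 48·k^2 + 14 − 6·n − 12·k − 63·n + 27·n^2 + 54·k·n    [distributive law]
= −68·k + 78·k·n + 48·k^2 + 14 − 69·n + 27·n^2    [combine like terms]

−68·k + 78·k·n + 48·k^2 + 14 − 69·n + 27·n^2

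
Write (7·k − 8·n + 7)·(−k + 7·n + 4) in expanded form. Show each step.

−7·k^2 + 57·k·n + 21·k − 56·n^2 + 17·n + 28

(7·k − 8·n + 7)·(−k + 7·n + 4)
= −7·k^2 + 49·k·n + 28·k + 8·k·n − 56·n^2 − 32·n − 7·k + 49·n + 28    [distributive law]
= −7·k^2 + 57·k·n + 21·k − 56·n^2 + 17·n + 28    [combine like terms]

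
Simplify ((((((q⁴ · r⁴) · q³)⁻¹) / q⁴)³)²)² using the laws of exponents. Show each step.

q⁻¹³²r⁻⁴⁸

((((((q⁴ · r⁴) · q³)⁻¹) / q⁴)³)²)²
= (((((q⁴ · r⁴) · q³)⁻¹) / q⁴)³)⁴    [power of a power]
= ((((q⁴ · r⁴) · q³)⁻¹) / q⁴)¹²    [power of a power]
= ((((q⁴ · r⁴) · q³)⁻¹)¹²) / ((q⁴)¹²)    [power of a quotient]
= (((q⁴ · r⁴) · q³)⁻¹²) / ((q⁴)¹²)    [power of a power]
= (((q⁴ · r⁴)⁻¹²) · ((q³)⁻¹²)) / ((q⁴)¹²)    [power of a product]
= ((((q⁴)⁻¹²) · ((r⁴)⁻¹²)) · ((q³)⁻¹²)) / ((q⁴)¹²)    [power of a product]
= ((q⁻⁴⁸ · ((r⁴)⁻¹²)) · ((q³)⁻¹²)) / ((q⁴)¹²)    [power of a power]
= ((q⁻⁴⁸ · r⁻⁴⁸) · ((q³)⁻¹²)) / ((q⁴)¹²)    [power of a power]
= ((q⁻⁴⁸ · r⁻⁴⁸) · q⁻³⁶) / ((q⁴)¹²)    [power of a power]
= ((q⁻⁴⁸ · r⁻⁴⁸) · q⁻³⁶) / q⁴⁸    [power of a power]
= q⁻¹³²r⁻⁴⁸    [quotient of powers; product of powers]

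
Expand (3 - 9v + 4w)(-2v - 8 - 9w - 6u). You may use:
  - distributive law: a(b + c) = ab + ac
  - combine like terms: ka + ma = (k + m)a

(3 - 9v + 4w)(-2v - 8 - 9w - 6u)
= -6v - 24 - 27w - 18u + 18v^2 + 72v + 81vw + 54uv - 8vw - 32w - 36w^2 - 24uw    [distributive law]
= 66v - 24 - 59w - 18u + 18v^2 + 73vw + 54uv - 36w^2 - 24uw    [combine like terms]

66v - 24 - 59w - 18u + 18v^2 + 73vw + 54uv - 36w^2 - 24uw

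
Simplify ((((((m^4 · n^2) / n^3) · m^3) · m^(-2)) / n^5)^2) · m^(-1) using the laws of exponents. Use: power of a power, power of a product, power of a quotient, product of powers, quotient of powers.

((((((m^4 · n^2) / n^3) · m^3) · m^(-2)) / n^5)^2) · m^(-1)
= ((((((m^4 · n^2) / n^3) · m^3) · m^(-2))^2) / ((n^5)^2)) · m^(-1)    [power of a quotient]
= ((((((m^4 · n^2) / n^3) · m^3)^2) · ((m^(-2))^2)) / ((n^5)^2)) · m^(-1)    [power of a product]
= ((((((m^4 · n^2) / n^3)^2) · ((m^3)^2)) · ((m^(-2))^2)) / ((n^5)^2)) · m^(-1)    [power of a product]
= ((((((m^4 · n^2)^2) / ((n^3)^2)) · ((m^3)^2)) · ((m^(-2))^2)) / ((n^5)^2)) · m^(-1)    [power of a quotient]
= (((((((m^4)^2) · ((n^2)^2)) / ((n^3)^2)) · ((m^3)^2)) · ((m^(-2))^2)) / ((n^5)^2)) · m^(-1)    [power of a product]
= (((((m^8 · ((n^2)^2)) / ((n^3)^2)) · ((m^3)^2)) · ((m^(-2))^2)) / ((n^5)^2)) · m^(-1)    [power of a power]
= (((((m^8 · n^4) / ((n^3)^2)) · ((m^3)^2)) · ((m^(-2))^2)) / ((n^5)^2)) · m^(-1)    [power of a power]
= (((((m^8 · n^4) / n^6) · ((m^3)^2)) · ((m^(-2))^2)) / ((n^5)^2)) · m^(-1)    [power of a power]
= (((((m^8 · n^4) / n^6) · m^6) · ((m^(-2))^2)) / ((n^5)^2)) · m^(-1)    [power of a power]
= (((((m^8 · n^4) / n^6) · m^6) · m^(-4)) / ((n^5)^2)) · m^(-1)    [power of a power]
= (((((m^8 · n^4) / n^6) · m^6) · m^(-4)) / n^10) · m^(-1)    [power of a power]
= m^9n^(-12)    [quotient of powers; product of powers]

m^9n^(-12)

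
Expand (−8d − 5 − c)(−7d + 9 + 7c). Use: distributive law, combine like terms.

(−8d − 5 − c)(−7d + 9 + 7c)
= 56d^2 − 72d − 56cd + 35d − 45 − 35c + 7cd − 9c − 7c^2    [distributive law]
= 56d^2 − 37d − 49cd − 45 − 44c − 7c^2    [combine like terms]

56d^2 − 37d − 49cd − 45 − 44c − 7c^2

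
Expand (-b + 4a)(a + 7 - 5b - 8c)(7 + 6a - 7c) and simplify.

(-b + 4a)(a + 7 - 5b - 8c)(7 + 6a - 7c)
= (-ab - 7b + 5b² + 8bc + 4a² + 28a - 20ab - 32ac)(7 + 6a - 7c)    [distributive law]
= (-21ab - 7b + 5b² + 8bc + 4a² + 28a - 32ac)(7 + 6a - 7c)    [combine like terms]
= -147ab - 126a²b + 147abc - 49b - 42ab + 49bc + 35b² + 30ab² - 35b²c + 56bc + 48abc - 56bc² + 28a² + 24a³ - 28a²c + 196a + 168a² - 196ac - 224ac - 192a²c + 224ac²    [distributive law]
= -189ab - 126a²b + 195abc - 49b + 105bc + 35b² + 30ab² - 35b²c - 56bc² + 196a² + 24a³ - 220a²c + 196a - 420ac + 224ac²    [combine like terms]

-189ab - 126a²b + 195abc - 49b + 105bc + 35b² + 30ab² - 35b²c - 56bc² + 196a² + 24a³ - 220a²c + 196a - 420ac + 224ac²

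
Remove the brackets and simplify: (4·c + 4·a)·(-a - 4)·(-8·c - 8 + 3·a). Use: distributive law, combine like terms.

32·a·c^2 + 112·a·c + 20·a^2·c + 128·c^2 + 128·c - 16·a^2 - 12·a^3 + 128·a

(4·c + 4·a)·(-a - 4)·(-8·c - 8 + 3·a)
= (-4·a·c - 16·c - 4·a^2 - 16·a)·(-8·c - 8 + 3·a)    [distributive law]
= 32·a·c^2 + 32·a·c - 12·a^2·c + 128·c^2 + 128·c - 48·a·c + 32·a^2·c + 32·a^2 - 12·a^3 + 128·a·c + 128·a - 48·a^2    [distributive law]
= 32·a·c^2 + 112·a·c + 20·a^2·c + 128·c^2 + 128·c - 16·a^2 - 12·a^3 + 128·a    [combine like terms]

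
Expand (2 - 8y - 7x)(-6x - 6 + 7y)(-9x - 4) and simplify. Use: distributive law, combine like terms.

-438x^2 - 12x + 48 - 554xy - 248y + 9x^2y + 504xy^2 + 224y^2 - 378x^3

(2 - 8y - 7x)(-6x - 6 + 7y)(-9x - 4)
= (-12x - 12 + 14y + 48xy + 48y - 56y^2 + 42x^2 + 42x - 49xy)(-9x - 4)    [distributive law]
= (30x - 12 + 62y - xy - 56y^2 + 42x^2)(-9x - 4)    [combine like terms]
= -270x^2 - 120x + 108x + 48 - 558xy - 248y + 9x^2y + 4xy + 504xy^2 + 224y^2 - 378x^3 - 168x^2    [distributive law]
= -438x^2 - 12x + 48 - 554xy - 248y + 9x^2y + 504xy^2 + 224y^2 - 378x^3    [combine like terms]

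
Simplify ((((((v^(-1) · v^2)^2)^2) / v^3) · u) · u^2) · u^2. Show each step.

u^5v

((((((v^(-1) · v^2)^2)^2) / v^3) · u) · u^2) · u^2
= (((((v^(-1) · v^2)^4) / v^3) · u) · u^2) · u^2    [power of a power]
= ((((((v^(-1))^4) · ((v^2)^4)) / v^3) · u) · u^2) · u^2    [power of a product]
= ((((v^(-4) · ((v^2)^4)) / v^3) · u) · u^2) · u^2    [power of a power]
= ((((v^(-4) · v^8) / v^3) · u) · u^2) · u^2    [power of a power]
= (((v^4 / v^3) · u) · u^2) · u^2    [product of powers]
= ((v · u) · u^2) · u^2    [quotient of powers]
= u^5v    [product of powers]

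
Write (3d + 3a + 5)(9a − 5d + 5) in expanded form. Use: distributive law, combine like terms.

12ad − 15d^2 − 10d + 27a^2 + 60a + 25

(3d + 3a + 5)(9a − 5d + 5)
= 27ad − 15d^2 + 15d + 27a^2 − 15ad + 15a + 45a − 25d + 25    [distributive law]
= 12ad − 15d^2 − 10d + 27a^2 + 60a + 25    [combine like terms]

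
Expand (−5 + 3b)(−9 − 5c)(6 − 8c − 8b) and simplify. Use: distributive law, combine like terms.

270 − 210c − 522b − 200c² − 74bc + 216b² + 120bc² + 120b²c

(−5 + 3b)(−9 − 5c)(6 − 8c − 8b)
= (45 + 25c − 27b − 15bc)(6 − 8c − 8b)    [distributive law]
= 270 − 360c − 360b + 150c − 200c² − 200bc − 162b + 216bc + 216b² − 90bc + 120bc² + 120b²c    [distributive law]
= 270 − 210c − 522b − 200c² − 74bc + 216b² + 120bc² + 120b²c    [combine like terms]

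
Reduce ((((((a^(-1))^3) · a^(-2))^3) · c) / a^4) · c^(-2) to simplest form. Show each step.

a^(-19)c^(-1)

((((((a^(-1))^3) · a^(-2))^3) · c) / a^4) · c^(-2)
= ((((((a^(-1))^3)^3) · ((a^(-2))^3)) · c) / a^4) · c^(-2)    [power of a product]
= (((((a^(-1))^9) · ((a^(-2))^3)) · c) / a^4) · c^(-2)    [power of a power]
= (((a^(-9) · ((a^(-2))^3)) · c) / a^4) · c^(-2)    [power of a power]
= (((a^(-9) · a^(-6)) · c) / a^4) · c^(-2)    [power of a power]
= ((a^(-15) · c) / a^4) · c^(-2)    [product of powers]
= a^(-19)c^(-1)    [quotient of powers; product of powers]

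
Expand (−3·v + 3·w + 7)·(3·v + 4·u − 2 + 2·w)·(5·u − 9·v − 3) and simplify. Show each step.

(−3·v + 3·w + 7)·(3·v + 4·u − 2 + 2·w)·(5·u − 9·v − 3)
= (−9·v² − 12·u·v + 6·v − 6·v·w + 9·v·w + 12·u·w − 6·w + 6·w² + 21·v + 28·u − 14 + 14·w)·(5·u − 9·v − 3)    [distributive law]
= (−9·v² − 12·u·v + 27·v + 3·v·w + 12·u·w + 8·w + 6·w² + 28·u − 14)·(5·u − 9·v − 3)    [combine like terms]
= −45·u·v² + 81·v³ + 27·v² − 60·u²·v + 108·u·v² + 36·u·v + 135·u·v − 243·v² − 81·v + 15·u·v·w − 27·v²·w − 9·v·w + 60·u²·w − 108·u·v·w − 36·u·w + 40·u·w − 72·v·w − 24·w + 30·u·w² − 54·v·w² − 18·w² + 140·u² − 252·u·v − 84·u − 70·u + 126·v + 42    [distributive law]
= 63·u·v² + 81·v³ − 216·v² − 60·u²·v − 81·u·v + 45·v − 93·u·v·w − 27·v²·w − 81·v·w + 60·u²·w + 4·u·w − 24·w + 30·u·w² − 54·v·w² − 18·w² + 140·u² − 154·u + 42    [combine like terms]

63·u·v² + 81·v³ − 216·v² − 60·u²·v − 81·u·v + 45·v − 93·u·v·w − 27·v²·w − 81·v·w + 60·u²·w + 4·u·w − 24·w + 30·u·w² − 54·v·w² − 18·w² + 140·u² − 154·u + 42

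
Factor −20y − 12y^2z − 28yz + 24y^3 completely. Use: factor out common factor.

4y(−5 − 3yz − 7z + 6y^2)

−20y − 12y^2z − 28yz + 24y^3
= 4(−5y − 3y^2z − 7yz + 6y^3)    [factor out 4]
= 4y(−5 − 3yz − 7z + 6y^2)    [factor out y]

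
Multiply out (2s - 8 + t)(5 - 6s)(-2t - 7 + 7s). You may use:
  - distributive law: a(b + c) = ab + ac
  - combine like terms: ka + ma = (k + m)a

(2s - 8 + t)(5 - 6s)(-2t - 7 + 7s)
= (10s - 12s^2 - 40 + 48s + 5t - 6st)(-2t - 7 + 7s)    [distributive law]
= (58s - 12s^2 - 40 + 5t - 6st)(-2t - 7 + 7s)    [combine like terms]
= -116st - 406s + 406s^2 + 24s^2t + 84s^2 - 84s^3 + 80t + 280 - 280s - 10t^2 - 35t + 35st + 12st^2 + 42st - 42s^2t    [distributive law]
= -39st - 686s + 490s^2 - 18s^2t - 84s^3 + 45t + 280 - 10t^2 + 12st^2    [combine like terms]

-39st - 686s + 490s^2 - 18s^2t - 84s^3 + 45t + 280 - 10t^2 + 12st^2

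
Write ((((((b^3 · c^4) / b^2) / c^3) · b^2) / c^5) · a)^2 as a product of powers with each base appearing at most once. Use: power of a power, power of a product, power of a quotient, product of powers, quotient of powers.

((((((b^3 · c^4) / b^2) / c^3) · b^2) / c^5) · a)^2
= ((((((b^3 · c^4) / b^2) / c^3) · b^2) / c^5)^2) · (a^2)    [power of a product]
= ((((((b^3 · c^4) / b^2) / c^3) · b^2)^2) / ((c^5)^2)) · (a^2)    [power of a quotient]
= ((((((b^3 · c^4) / b^2) / c^3)^2) · ((b^2)^2)) / ((c^5)^2)) · (a^2)    [power of a product]
= ((((((b^3 · c^4) / b^2)^2) / ((c^3)^2)) · ((b^2)^2)) / ((c^5)^2)) · (a^2)    [power of a quotient]
= ((((((b^3 · c^4)^2) / ((b^2)^2)) / ((c^3)^2)) · ((b^2)^2)) / ((c^5)^2)) · (a^2)    [power of a quotient]
= (((((((b^3)^2) · ((c^4)^2)) / ((b^2)^2)) / ((c^3)^2)) · ((b^2)^2)) / ((c^5)^2)) · (a^2)    [power of a product]
= (((((b^6 · ((c^4)^2)) / ((b^2)^2)) / ((c^3)^2)) · ((b^2)^2)) / ((c^5)^2)) · (a^2)    [power of a power]
= (((((b^6 · c^8) / ((b^2)^2)) / ((c^3)^2)) · ((b^2)^2)) / ((c^5)^2)) · (a^2)    [power of a power]
= (((((b^6 · c^8) / b^4) / ((c^3)^2)) · ((b^2)^2)) / ((c^5)^2)) · (a^2)    [power of a power]
= (((((b^6 · c^8) / b^4) / c^6) · ((b^2)^2)) / ((c^5)^2)) · (a^2)    [power of a power]
= (((((b^6 · c^8) / b^4) / c^6) · b^4) / ((c^5)^2)) · (a^2)    [power of a power]
= (((((b^6 · c^8) / b^4) / c^6) · b^4) / c^10) · (a^2)    [power of a power]
= a^2b^6c^(-8)    [quotient of powers; product of powers]

a^2b^6c^(-8)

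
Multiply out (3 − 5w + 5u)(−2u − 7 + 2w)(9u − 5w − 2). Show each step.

−349u^2 + 534uw − 107u + 23w + 42 − 185w^2 + 230u^2w − 190uw^2 + 50w^3 − 90u^3

(3 − 5w + 5u)(−2u − 7 + 2w)(9u − 5w − 2)
= (−6u − 21 + 6w + 10uw + 35w − 10w^2 − 10u^2 − 35u + 10uw)(9u − 5w − 2)    [distributive law]
= (−41u − 21 + 41w + 20uw − 10w^2 − 10u^2)(9u − 5w − 2)    [combine like terms]
= −369u^2 + 205uw + 82u − 189u + 105w + 42 + 369uw − 205w^2 − 82w + 180u^2w − 100uw^2 − 40uw − 90uw^2 + 50w^3 + 20w^2 − 90u^3 + 50u^2w + 20u^2    [distributive law]
= −349u^2 + 534uw − 107u + 23w + 42 − 185w^2 + 230u^2w − 190uw^2 + 50w^3 − 90u^3    [combine like terms]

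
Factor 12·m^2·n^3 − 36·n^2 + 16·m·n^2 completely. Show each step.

12·m^2·n^3 − 36·n^2 + 16·m·n^2
= 4(3·m^2·n^3 − 9·n^2 + 4·m·n^2)    [factor out 4]
= 4·n^2(3·m^2·n − 9 + 4·m)    [factor out n^2]

4·n^2(3·m^2·n − 9 + 4·m)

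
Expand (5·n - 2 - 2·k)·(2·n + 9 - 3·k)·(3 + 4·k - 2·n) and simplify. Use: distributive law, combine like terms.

-52·n^2 + 78·k·n^2 - 20·n^3 + 159·n + 131·k·n - 88·k^2·n - 54 - 108·k - 30·k^2 + 24·k^3

(5·n - 2 - 2·k)·(2·n + 9 - 3·k)·(3 + 4·k - 2·n)
= (10·n^2 + 45·n - 15·k·n - 4·n - 18 + 6·k - 4·k·n - 18·k + 6·k^2)·(3 + 4·k - 2·n)    [distributive law]
= (10·n^2 + 41·n - 19·k·n - 18 - 12·k + 6·k^2)·(3 + 4·k - 2·n)    [combine like terms]
= 30·n^2 + 40·k·n^2 - 20·n^3 + 123·n + 164·k·n - 82·n^2 - 57·k·n - 76·k^2·n + 38·k·n^2 - 54 - 72·k + 36·n - 36·k - 48·k^2 + 24·k·n + 18·k^2 + 24·k^3 - 12·k^2·n    [distributive law]
= -52·n^2 + 78·k·n^2 - 20·n^3 + 159·n + 131·k·n - 88·k^2·n - 54 - 108·k - 30·k^2 + 24·k^3    [combine like terms]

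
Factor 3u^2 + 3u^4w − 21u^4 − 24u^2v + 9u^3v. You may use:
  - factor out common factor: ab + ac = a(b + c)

3u^2 + 3u^4w − 21u^4 − 24u^2v + 9u^3v
= 3(u^2 + u^4w − 7u^4 − 8u^2v + 3u^3v)    [factor out 3]
= 3u^2(1 + u^2w − 7u^2 − 8v + 3uv)    [factor out u^2]

3u^2(1 + u^2w − 7u^2 − 8v + 3uv)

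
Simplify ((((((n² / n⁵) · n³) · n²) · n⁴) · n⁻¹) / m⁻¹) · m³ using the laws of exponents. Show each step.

((((((n² / n⁵) · n³) · n²) · n⁴) · n⁻¹) / m⁻¹) · m³
= (((((n⁻³ · n³) · n²) · n⁴) · n⁻¹) / m⁻¹) · m³    [quotient of powers]
= ((((n⁰ · n²) · n⁴) · n⁻¹) / m⁻¹) · m³    [product of powers]
= (((n² · n⁴) · n⁻¹) / m⁻¹) · m³    [product of powers]
= ((n⁶ · n⁻¹) / m⁻¹) · m³    [product of powers]
= (n⁵ / m⁻¹) · m³    [product of powers]
= m⁴·n⁵    [quotient of powers]

m⁴·n⁵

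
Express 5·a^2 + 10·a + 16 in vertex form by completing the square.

5·a^2 + 10·a + 16
= 5(a^2 + 2·a) + 16    [factor out 5 from the a-terms]
= 5(a^2 + 2·a + 1 − 1) + 16    [add and subtract 1 inside the bracket]
= 5(a + 1)^2 − 5 + 16    [perfect-square identity]
= 5(a + 1)^2 + 11    [combine constants]

5(a + 1)^2 + 11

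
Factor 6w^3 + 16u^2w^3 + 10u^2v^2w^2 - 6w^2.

6w^3 + 16u^2w^3 + 10u^2v^2w^2 - 6w^2
= 2(3w^3 + 8u^2w^3 + 5u^2v^2w^2 - 3w^2)    [factor out 2]
= 2w^2(3w + 8u^2w + 5u^2v^2 - 3)    [factor out w^2]

2w^2(3w + 8u^2w + 5u^2v^2 - 3)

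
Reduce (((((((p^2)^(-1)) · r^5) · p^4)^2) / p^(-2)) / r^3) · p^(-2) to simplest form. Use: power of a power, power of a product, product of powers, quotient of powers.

(((((((p^2)^(-1)) · r^5) · p^4)^2) / p^(-2)) / r^3) · p^(-2)
= (((((((p^2)^(-1)) · r^5)^2) · ((p^4)^2)) / p^(-2)) / r^3) · p^(-2)    [power of a product]
= (((((((p^2)^(-1))^2) · ((r^5)^2)) · ((p^4)^2)) / p^(-2)) / r^3) · p^(-2)    [power of a product]
= ((((((p^2)^(-2)) · ((r^5)^2)) · ((p^4)^2)) / p^(-2)) / r^3) · p^(-2)    [power of a power]
= ((((p^(-4) · ((r^5)^2)) · ((p^4)^2)) / p^(-2)) / r^3) · p^(-2)    [power of a power]
= ((((p^(-4) · r^10) · ((p^4)^2)) / p^(-2)) / r^3) · p^(-2)    [power of a power]
= ((((p^(-4) · r^10) · p^8) / p^(-2)) / r^3) · p^(-2)    [power of a power]
= p^4·r^7    [quotient of powers; product of powers]

p^4·r^7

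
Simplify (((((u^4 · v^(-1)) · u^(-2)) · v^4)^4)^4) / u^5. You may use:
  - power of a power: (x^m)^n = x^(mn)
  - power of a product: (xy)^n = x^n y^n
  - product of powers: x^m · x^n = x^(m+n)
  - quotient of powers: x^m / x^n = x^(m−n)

u^27v^48

(((((u^4 · v^(-1)) · u^(-2)) · v^4)^4)^4) / u^5
= ((((u^4 · v^(-1)) · u^(-2)) · v^4)^16) / u^5    [power of a power]
= ((((u^4 · v^(-1)) · u^(-2))^16) · ((v^4)^16)) / u^5    [power of a product]
= ((((u^4 · v^(-1))^16) · ((u^(-2))^16)) · ((v^4)^16)) / u^5    [power of a product]
= (((((u^4)^16) · ((v^(-1))^16)) · ((u^(-2))^16)) · ((v^4)^16)) / u^5    [power of a product]
= (((u^64 · ((v^(-1))^16)) · ((u^(-2))^16)) · ((v^4)^16)) / u^5    [power of a power]
= (((u^64 · v^(-16)) · ((u^(-2))^16)) · ((v^4)^16)) / u^5    [power of a power]
= (((u^64 · v^(-16)) · u^(-32)) · ((v^4)^16)) / u^5    [power of a power]
= (((u^64 · v^(-16)) · u^(-32)) · v^64) / u^5    [power of a power]
= u^27v^48    [quotient of powers; product of powers]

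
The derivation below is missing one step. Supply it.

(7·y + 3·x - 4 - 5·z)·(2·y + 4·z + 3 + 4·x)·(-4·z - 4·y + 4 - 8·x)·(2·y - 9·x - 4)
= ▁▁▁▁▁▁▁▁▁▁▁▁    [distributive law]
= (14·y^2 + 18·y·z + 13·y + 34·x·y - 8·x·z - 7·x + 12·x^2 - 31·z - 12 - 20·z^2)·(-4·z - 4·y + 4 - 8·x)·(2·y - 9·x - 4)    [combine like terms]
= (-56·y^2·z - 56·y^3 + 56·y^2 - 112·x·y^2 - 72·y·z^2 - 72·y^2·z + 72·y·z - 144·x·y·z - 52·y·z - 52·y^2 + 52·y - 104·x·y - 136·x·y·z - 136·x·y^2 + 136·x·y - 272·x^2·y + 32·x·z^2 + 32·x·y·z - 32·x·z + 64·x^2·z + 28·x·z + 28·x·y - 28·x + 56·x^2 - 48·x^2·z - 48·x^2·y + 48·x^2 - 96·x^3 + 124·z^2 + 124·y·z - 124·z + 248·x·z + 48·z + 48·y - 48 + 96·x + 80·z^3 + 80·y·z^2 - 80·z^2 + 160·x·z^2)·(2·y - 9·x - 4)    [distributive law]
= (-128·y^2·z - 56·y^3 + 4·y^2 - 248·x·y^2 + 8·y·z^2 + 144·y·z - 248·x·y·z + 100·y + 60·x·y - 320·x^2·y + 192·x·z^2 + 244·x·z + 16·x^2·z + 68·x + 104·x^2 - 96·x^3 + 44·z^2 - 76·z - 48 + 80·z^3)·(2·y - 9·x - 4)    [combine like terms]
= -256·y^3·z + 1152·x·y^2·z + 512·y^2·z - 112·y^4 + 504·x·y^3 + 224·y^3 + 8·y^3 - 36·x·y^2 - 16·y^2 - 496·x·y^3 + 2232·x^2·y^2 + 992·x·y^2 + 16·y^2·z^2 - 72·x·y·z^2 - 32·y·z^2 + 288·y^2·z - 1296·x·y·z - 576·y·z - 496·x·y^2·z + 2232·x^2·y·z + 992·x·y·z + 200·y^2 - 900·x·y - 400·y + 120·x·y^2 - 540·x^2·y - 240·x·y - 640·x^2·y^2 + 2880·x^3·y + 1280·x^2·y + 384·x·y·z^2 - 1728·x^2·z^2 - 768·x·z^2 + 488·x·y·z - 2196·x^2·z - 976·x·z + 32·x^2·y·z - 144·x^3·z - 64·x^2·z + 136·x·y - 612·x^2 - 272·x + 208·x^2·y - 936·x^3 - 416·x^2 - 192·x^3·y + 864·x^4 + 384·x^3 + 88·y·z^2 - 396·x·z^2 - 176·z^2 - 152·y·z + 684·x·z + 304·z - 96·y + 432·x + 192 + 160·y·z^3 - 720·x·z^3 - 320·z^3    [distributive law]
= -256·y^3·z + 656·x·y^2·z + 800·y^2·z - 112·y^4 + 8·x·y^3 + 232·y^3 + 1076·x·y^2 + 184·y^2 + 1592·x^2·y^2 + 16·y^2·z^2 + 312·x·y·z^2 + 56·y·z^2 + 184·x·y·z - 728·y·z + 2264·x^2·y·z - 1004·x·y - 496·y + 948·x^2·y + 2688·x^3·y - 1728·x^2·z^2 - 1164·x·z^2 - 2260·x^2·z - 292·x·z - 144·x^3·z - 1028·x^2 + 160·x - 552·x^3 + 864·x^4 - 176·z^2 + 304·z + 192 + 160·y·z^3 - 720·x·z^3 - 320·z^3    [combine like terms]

Applying distributive law to the line above:

(14·y^2 + 28·y·z + 21·y + 28·x·y + 6·x·y + 12·x·z + 9·x + 12·x^2 - 8·y - 16·z - 12 - 16·x - 10·y·z - 20·z^2 - 15·z - 20·x·z)·(-4·z - 4·y + 4 - 8·x)·(2·y - 9·x - 4)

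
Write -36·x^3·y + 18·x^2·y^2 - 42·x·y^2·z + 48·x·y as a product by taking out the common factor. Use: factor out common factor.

6·x·y(-6·x^2 + 3·x·y - 7·y·z + 8)

-36·x^3·y + 18·x^2·y^2 - 42·x·y^2·z + 48·x·y
= 6(-6·x^3·y + 3·x^2·y^2 - 7·x·y^2·z + 8·x·y)    [factor out 6]
= 6·x·y(-6·x^2 + 3·x·y - 7·y·z + 8)    [factor out x·y]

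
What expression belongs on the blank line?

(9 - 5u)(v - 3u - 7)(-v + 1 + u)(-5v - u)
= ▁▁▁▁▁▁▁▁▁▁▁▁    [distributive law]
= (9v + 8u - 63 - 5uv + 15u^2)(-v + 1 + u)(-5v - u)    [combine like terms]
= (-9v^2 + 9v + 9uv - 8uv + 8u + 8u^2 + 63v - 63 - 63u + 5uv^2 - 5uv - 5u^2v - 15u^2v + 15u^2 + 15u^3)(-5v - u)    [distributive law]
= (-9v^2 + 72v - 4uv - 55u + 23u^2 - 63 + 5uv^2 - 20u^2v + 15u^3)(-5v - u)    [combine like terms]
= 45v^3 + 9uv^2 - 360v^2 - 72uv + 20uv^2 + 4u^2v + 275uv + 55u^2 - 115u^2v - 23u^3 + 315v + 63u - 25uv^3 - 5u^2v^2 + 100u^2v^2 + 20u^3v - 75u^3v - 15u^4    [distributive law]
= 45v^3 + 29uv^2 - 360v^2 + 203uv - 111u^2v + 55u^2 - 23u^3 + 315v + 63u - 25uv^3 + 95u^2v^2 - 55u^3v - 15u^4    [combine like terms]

After distributive law, the bracketed line is:

(9v - 27u - 63 - 5uv + 15u^2 + 35u)(-v + 1 + u)(-5v - u)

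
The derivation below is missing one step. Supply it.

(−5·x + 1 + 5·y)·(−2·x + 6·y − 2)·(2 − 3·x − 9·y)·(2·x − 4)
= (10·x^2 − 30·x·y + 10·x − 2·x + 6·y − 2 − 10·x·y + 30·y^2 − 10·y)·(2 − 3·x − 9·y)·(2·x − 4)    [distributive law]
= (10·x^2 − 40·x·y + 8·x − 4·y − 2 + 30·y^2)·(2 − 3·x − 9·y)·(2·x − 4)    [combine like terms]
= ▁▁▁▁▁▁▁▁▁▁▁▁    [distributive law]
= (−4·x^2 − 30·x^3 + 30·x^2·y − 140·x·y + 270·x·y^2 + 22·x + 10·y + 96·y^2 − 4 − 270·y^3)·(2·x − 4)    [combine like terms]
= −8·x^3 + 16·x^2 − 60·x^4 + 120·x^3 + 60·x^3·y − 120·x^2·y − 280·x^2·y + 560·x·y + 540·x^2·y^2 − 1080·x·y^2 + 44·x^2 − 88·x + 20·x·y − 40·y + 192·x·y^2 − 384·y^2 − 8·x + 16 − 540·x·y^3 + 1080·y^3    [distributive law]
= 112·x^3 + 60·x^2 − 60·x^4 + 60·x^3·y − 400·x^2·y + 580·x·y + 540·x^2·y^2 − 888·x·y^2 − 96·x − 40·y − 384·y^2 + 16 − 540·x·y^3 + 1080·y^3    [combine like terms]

After distributive law, the bracketed line is:

(20·x^2 − 30·x^3 − 90·x^2·y − 80·x·y + 120·x^2·y + 360·x·y^2 + 16·x − 24·x^2 − 72·x·y − 8·y + 12·x·y + 36·y^2 − 4 + 6·x + 18·y + 60·y^2 − 90·x·y^2 − 270·y^3)·(2·x − 4)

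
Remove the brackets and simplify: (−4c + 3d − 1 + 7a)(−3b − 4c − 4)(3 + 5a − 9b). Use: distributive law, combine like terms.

−144bc + 312abc − 108b^2c + 48c^2 + 80ac^2 − 144bc^2 + 60c + 16ac + 81bd − 45abd + 81b^2d − 36cd − 60acd + 108bcd − 36d − 60ad − 27b + 204ab − 27b^2 + 12 − 64a − 105a^2b + 189ab^2 − 140a^2c − 140a^2

(−4c + 3d − 1 + 7a)(−3b − 4c − 4)(3 + 5a − 9b)
= (12bc + 16c^2 + 16c − 9bd − 12cd − 12d + 3b + 4c + 4 − 21ab − 28ac − 28a)(3 + 5a − 9b)    [distributive law]
= (12bc + 16c^2 + 20c − 9bd − 12cd − 12d + 3b + 4 − 21ab − 28ac − 28a)(3 + 5a − 9b)    [combine like terms]
= 36bc + 60abc − 108b^2c + 48c^2 + 80ac^2 − 144bc^2 + 60c + 100ac − 180bc − 27bd − 45abd + 81b^2d − 36cd − 60acd + 108bcd − 36d − 60ad + 108bd + 9b + 15ab − 27b^2 + 12 + 20a − 36b − 63ab − 105a^2b + 189ab^2 − 84ac − 140a^2c + 252abc − 84a − 140a^2 + 252ab    [distributive law]
= −144bc + 312abc − 108b^2c + 48c^2 + 80ac^2 − 144bc^2 + 60c + 16ac + 81bd − 45abd + 81b^2d − 36cd − 60acd + 108bcd − 36d − 60ad − 27b + 204ab − 27b^2 + 12 − 64a − 105a^2b + 189ab^2 − 140a^2c − 140a^2    [combine like terms]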